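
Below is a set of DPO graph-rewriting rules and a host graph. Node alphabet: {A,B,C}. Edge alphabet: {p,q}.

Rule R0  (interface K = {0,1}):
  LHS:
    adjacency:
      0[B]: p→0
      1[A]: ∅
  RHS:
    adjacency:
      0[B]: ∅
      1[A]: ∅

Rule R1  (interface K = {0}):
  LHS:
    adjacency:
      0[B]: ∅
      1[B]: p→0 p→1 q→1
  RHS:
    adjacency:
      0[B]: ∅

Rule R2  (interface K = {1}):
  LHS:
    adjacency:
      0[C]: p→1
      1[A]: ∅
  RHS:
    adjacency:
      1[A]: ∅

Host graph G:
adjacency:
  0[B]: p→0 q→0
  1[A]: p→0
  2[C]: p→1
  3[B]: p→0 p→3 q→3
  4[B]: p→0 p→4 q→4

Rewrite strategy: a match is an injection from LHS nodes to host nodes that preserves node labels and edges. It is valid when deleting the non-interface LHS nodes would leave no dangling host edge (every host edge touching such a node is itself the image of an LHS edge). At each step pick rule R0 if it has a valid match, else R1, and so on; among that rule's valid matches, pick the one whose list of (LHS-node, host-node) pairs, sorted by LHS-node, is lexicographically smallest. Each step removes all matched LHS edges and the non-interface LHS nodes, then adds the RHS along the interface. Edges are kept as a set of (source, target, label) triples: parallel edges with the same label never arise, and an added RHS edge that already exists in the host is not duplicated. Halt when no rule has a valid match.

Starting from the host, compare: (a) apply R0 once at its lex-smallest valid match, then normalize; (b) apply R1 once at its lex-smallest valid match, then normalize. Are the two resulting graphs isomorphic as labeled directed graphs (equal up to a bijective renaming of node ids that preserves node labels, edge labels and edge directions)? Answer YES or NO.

branch R0-first: apply at {0↦0, 1↦1} → |E|=9, then 3 more step(s) → NF |V|=4 |E|=6 V={0:B, 1:A, 3:B, 4:B} E=0-q->0 1-p->0 3-p->0 3-q->3 4-p->0 4-q->4
branch R1-first: apply at {0↦0, 1↦3} → |E|=7, then 3 more step(s) → NF |V|=3 |E|=4 V={0:B, 1:A, 4:B} E=0-q->0 1-p->0 4-p->0 4-q->4
graphs not isomorphic

Answer: NO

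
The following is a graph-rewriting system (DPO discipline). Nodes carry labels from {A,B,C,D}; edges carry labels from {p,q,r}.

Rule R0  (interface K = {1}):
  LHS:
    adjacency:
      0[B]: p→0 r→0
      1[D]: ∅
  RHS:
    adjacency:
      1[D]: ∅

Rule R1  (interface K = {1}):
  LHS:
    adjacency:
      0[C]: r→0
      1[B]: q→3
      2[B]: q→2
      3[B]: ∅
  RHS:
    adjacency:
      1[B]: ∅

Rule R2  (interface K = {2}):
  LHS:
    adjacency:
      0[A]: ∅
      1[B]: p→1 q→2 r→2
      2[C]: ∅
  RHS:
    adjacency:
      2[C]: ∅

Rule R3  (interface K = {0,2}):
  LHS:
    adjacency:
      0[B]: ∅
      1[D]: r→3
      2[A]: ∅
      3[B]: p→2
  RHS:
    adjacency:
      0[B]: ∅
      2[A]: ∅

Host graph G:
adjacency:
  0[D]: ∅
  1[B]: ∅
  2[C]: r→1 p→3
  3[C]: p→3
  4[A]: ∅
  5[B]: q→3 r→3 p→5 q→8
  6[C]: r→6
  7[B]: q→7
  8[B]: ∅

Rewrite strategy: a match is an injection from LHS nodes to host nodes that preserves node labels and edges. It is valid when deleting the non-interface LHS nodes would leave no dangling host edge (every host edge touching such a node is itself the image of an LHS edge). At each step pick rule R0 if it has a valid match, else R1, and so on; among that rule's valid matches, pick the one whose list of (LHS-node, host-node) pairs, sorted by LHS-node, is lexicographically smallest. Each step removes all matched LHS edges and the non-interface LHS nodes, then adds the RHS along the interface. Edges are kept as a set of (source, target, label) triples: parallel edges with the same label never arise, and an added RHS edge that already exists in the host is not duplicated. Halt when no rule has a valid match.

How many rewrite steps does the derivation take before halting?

Answer: 2

Derivation:
initial: |V|=9 |E|=9  E = 2-r->1 2-p->3 3-p->3 5-q->3 5-r->3 5-p->5 5-q->8 6-r->6 7-q->7
step 1: apply R1 at {0↦6, 1↦5, 2↦7, 3↦8}  → |V|=6 |E|=6  E = 2-r->1 2-p->3 3-p->3 5-q->3 5-r->3 5-p->5
step 2: apply R2 at {0↦4, 1↦5, 2↦3}  → |V|=4 |E|=3  E = 2-r->1 2-p->3 3-p->3
halt: no rule applies after step 2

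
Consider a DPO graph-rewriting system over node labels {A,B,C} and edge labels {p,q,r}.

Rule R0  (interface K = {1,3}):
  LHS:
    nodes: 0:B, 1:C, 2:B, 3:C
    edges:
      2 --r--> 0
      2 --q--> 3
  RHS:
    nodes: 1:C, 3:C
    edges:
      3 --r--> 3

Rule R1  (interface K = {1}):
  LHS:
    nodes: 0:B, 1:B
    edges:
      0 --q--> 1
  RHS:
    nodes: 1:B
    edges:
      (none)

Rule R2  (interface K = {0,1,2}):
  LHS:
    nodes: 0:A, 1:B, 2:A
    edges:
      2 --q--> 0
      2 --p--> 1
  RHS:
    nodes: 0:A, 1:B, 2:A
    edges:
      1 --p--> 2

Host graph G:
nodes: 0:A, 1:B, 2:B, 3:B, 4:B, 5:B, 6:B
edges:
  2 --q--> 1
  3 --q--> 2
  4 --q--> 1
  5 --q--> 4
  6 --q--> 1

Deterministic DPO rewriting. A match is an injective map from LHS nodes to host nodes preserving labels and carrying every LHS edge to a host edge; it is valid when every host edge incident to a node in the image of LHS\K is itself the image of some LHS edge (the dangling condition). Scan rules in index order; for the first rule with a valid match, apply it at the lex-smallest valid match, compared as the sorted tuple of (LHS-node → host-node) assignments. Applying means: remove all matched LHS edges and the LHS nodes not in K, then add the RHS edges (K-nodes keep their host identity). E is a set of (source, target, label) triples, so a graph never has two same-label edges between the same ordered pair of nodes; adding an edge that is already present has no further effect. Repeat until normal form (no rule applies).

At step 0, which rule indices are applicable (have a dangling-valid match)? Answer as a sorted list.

Answer: [R1]

Steps:
R0: no valid match — LHS pattern not found
R1: 3 valid matches — {0↦3, 1↦2}, {0↦5, 1↦4}, {0↦6, 1↦1}
R2: no valid match — LHS pattern not found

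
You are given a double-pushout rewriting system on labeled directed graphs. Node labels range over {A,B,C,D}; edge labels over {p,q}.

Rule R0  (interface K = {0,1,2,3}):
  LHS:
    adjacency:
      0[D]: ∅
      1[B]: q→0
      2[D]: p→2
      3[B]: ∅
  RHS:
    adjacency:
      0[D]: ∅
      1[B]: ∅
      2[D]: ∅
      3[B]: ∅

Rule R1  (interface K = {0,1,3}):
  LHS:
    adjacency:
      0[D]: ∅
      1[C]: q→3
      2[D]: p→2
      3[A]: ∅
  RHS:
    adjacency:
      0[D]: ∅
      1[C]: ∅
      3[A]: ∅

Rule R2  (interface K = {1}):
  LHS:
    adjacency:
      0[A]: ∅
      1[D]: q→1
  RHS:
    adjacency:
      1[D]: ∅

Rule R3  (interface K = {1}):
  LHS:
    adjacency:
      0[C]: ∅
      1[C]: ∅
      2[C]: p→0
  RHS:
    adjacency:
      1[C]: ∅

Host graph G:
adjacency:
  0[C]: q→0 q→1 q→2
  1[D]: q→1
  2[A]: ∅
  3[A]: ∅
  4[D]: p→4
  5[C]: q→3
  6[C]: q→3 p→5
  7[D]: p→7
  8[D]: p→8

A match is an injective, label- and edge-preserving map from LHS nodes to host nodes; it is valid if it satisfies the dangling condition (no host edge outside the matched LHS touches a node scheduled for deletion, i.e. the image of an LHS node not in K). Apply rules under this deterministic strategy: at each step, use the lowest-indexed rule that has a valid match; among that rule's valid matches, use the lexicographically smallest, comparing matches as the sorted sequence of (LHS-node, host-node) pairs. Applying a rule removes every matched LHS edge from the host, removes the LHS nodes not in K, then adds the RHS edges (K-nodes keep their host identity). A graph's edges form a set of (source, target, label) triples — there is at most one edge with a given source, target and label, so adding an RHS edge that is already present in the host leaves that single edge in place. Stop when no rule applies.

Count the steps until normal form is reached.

Answer: 5

Rewrite trace:
[0] host  ⇒  9 nodes, 10 edges  {0-q->0 0-q->1 0-q->2 1-q->1 4-p->4 5-q->3 6-q->3 6-p->5 7-p->7 8-p->8}
[1] R1 @ {0↦1, 1↦0, 2↦4, 3↦2}  ⇒  8 nodes, 8 edges  {0-q->0 0-q->1 1-q->1 5-q->3 6-q->3 6-p->5 7-p->7 8-p->8}
[2] R1 @ {0↦1, 1↦5, 2↦7, 3↦3}  ⇒  7 nodes, 6 edges  {0-q->0 0-q->1 1-q->1 6-q->3 6-p->5 8-p->8}
[3] R1 @ {0↦1, 1↦6, 2↦8, 3↦3}  ⇒  6 nodes, 4 edges  {0-q->0 0-q->1 1-q->1 6-p->5}
[4] R2 @ {0↦2, 1↦1}  ⇒  5 nodes, 3 edges  {0-q->0 0-q->1 6-p->5}
[5] R3 @ {0↦5, 1↦0, 2↦6}  ⇒  3 nodes, 2 edges  {0-q->0 0-q->1}
halt: no rule applies after step 5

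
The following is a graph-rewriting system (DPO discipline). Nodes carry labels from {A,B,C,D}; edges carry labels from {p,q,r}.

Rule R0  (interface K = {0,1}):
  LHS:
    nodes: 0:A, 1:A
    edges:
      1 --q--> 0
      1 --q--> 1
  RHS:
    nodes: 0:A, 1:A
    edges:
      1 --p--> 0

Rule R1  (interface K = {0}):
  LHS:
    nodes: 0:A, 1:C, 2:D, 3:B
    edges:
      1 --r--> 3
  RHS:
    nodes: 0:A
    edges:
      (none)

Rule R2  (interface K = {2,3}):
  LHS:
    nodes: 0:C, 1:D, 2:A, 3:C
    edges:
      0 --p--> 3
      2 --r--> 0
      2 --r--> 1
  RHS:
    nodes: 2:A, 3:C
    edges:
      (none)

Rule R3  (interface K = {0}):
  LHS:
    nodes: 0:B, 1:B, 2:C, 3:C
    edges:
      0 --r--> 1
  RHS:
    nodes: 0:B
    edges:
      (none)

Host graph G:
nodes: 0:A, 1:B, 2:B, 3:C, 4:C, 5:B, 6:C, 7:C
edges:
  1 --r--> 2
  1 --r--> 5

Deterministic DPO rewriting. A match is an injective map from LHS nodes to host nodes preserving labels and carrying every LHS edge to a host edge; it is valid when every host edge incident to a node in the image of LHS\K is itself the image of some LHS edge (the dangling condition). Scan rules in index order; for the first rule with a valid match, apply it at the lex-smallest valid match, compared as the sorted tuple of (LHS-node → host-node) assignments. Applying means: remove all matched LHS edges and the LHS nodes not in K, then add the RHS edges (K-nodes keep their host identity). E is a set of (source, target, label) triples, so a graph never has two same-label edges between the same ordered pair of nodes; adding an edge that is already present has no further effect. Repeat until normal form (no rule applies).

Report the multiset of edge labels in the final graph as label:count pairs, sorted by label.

Answer: (no edges)

Rewrite trace:
start.  V:8 E:2  edges: 1-r->2 1-r->5
1. fire R3 via {0↦1, 1↦2, 2↦3, 3↦4}  →  V:5 E:1  edges: 1-r->5
2. fire R3 via {0↦1, 1↦5, 2↦6, 3↦7}  →  V:2 E:0  edges: ∅
halt: no rule applies after step 2
NF edges: []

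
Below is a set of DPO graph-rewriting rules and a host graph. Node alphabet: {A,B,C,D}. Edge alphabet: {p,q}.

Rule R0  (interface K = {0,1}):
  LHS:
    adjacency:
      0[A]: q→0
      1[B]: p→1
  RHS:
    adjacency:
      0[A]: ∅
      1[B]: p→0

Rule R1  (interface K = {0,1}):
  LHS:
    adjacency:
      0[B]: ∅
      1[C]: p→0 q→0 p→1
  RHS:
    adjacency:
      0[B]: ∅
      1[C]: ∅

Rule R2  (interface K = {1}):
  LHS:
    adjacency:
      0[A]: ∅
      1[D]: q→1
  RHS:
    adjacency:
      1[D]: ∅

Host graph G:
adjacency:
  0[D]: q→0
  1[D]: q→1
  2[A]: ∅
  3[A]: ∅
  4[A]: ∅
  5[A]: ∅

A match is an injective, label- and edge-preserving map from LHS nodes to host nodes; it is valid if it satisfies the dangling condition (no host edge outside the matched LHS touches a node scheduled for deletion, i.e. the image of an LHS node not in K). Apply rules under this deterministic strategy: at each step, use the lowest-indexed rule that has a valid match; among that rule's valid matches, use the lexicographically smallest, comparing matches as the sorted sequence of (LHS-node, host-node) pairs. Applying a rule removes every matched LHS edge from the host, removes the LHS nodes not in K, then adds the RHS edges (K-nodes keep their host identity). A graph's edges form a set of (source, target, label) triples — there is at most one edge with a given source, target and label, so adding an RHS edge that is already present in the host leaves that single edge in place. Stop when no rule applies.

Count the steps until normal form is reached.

start.  V:6 E:2  edges: 0-q->0 1-q->1
1. fire R2 via {0↦2, 1↦0}  →  V:5 E:1  edges: 1-q->1
2. fire R2 via {0↦3, 1↦1}  →  V:4 E:0  edges: ∅
normal form: no rule applies after step 2

Answer: 2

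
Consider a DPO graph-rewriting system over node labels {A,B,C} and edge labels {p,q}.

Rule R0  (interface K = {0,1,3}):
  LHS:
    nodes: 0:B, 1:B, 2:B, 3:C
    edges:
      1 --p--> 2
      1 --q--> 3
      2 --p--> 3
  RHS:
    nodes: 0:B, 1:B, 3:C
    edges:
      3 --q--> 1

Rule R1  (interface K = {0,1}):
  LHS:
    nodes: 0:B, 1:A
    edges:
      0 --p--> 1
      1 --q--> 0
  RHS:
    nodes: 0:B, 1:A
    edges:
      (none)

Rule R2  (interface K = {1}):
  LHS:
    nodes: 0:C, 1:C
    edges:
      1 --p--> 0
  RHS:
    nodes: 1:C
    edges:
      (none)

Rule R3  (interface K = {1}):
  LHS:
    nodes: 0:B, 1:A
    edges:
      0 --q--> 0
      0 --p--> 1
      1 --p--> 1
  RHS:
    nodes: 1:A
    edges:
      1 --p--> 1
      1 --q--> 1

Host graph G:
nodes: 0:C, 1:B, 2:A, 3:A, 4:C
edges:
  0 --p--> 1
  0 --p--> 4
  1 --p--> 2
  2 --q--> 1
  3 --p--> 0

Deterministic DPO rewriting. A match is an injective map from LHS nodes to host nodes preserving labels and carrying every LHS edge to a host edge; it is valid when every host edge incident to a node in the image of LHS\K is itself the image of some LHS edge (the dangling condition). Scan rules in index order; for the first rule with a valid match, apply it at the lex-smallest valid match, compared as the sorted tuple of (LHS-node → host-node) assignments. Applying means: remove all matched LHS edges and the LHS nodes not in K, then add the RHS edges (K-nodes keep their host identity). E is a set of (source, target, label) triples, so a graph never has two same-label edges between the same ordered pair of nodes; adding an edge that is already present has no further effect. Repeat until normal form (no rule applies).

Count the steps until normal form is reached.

start.  V:5 E:5  edges: 0-p->1 0-p->4 1-p->2 2-q->1 3-p->0
1. fire R1 via {0↦1, 1↦2}  →  V:5 E:3  edges: 0-p->1 0-p->4 3-p->0
2. fire R2 via {0↦4, 1↦0}  →  V:4 E:2  edges: 0-p->1 3-p->0
final graph: no rule applies after step 2

Answer: 2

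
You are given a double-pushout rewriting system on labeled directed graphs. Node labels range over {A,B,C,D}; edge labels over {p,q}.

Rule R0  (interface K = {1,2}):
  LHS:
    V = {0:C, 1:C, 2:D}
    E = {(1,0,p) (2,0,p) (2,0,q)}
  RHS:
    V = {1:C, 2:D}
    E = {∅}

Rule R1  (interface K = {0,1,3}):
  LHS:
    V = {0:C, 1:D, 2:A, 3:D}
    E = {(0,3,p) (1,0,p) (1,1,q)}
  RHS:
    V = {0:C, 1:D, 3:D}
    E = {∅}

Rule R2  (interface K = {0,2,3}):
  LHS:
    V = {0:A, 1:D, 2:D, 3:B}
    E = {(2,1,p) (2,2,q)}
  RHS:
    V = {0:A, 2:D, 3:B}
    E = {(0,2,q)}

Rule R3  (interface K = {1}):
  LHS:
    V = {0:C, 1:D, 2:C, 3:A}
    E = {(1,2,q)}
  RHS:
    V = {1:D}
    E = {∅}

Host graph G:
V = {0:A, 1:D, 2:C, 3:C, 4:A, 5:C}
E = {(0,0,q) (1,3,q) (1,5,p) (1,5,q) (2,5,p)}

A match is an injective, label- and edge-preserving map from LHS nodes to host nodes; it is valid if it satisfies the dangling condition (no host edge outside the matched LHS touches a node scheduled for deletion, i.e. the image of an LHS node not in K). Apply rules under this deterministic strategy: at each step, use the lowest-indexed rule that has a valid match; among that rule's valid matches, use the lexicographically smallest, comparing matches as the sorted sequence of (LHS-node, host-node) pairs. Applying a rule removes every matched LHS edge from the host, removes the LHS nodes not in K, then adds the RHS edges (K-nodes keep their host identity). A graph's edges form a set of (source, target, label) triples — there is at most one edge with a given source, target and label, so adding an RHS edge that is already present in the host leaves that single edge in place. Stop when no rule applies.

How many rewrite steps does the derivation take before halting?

[0] host  ⇒  6 nodes, 5 edges  {0-q->0 1-q->3 1-p->5 1-q->5 2-p->5}
[1] R0 @ {0↦5, 1↦2, 2↦1}  ⇒  5 nodes, 2 edges  {0-q->0 1-q->3}
[2] R3 @ {0↦2, 1↦1, 2↦3, 3↦4}  ⇒  2 nodes, 1 edges  {0-q->0}
final graph: no rule applies after step 2

Answer: 2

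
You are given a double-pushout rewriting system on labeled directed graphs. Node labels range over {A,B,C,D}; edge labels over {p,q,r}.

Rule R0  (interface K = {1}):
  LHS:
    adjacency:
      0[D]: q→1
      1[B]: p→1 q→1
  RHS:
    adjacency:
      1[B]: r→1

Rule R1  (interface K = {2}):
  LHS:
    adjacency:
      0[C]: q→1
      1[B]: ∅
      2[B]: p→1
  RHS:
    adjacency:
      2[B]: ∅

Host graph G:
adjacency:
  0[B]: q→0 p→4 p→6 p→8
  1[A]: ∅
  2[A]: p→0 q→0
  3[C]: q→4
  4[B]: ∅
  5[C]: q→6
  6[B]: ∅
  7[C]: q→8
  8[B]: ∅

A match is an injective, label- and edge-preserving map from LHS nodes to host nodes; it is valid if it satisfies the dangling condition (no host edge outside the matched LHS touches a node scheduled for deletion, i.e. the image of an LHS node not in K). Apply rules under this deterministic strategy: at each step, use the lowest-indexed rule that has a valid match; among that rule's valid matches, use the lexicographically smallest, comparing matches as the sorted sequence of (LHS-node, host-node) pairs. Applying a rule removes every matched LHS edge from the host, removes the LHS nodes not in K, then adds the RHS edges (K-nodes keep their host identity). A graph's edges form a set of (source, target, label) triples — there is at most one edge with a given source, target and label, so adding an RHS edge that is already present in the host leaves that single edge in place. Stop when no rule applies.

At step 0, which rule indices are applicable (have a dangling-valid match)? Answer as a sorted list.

R0: no valid match — LHS pattern not found
R1: 3 valid matches — {0↦3, 1↦4, 2↦0}, {0↦5, 1↦6, 2↦0}, {0↦7, 1↦8, 2↦0}

Answer: [R1]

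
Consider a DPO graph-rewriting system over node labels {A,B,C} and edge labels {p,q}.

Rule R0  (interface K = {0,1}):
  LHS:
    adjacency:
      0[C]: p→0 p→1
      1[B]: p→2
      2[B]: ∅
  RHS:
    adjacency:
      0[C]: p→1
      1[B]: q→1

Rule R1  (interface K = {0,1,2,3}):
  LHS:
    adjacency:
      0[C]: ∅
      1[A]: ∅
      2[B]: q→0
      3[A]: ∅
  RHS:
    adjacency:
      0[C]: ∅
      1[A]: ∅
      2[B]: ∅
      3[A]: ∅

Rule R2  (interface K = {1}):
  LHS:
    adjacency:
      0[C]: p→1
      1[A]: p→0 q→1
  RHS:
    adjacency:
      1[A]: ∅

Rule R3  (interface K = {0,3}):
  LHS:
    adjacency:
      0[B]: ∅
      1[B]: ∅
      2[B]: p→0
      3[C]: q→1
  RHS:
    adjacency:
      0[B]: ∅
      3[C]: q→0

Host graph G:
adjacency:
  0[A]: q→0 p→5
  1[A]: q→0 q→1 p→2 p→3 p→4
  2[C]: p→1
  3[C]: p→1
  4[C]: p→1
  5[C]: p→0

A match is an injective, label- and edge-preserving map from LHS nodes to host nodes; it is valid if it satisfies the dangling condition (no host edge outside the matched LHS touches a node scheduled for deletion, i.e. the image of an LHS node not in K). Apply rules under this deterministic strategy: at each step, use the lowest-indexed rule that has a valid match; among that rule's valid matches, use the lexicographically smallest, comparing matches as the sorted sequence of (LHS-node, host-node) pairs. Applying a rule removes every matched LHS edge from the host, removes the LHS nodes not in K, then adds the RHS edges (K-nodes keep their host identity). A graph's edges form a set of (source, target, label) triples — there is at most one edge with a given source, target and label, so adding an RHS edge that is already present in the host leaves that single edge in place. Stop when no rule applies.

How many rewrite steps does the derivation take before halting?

Answer: 2

Rewrite trace:
initial: |V|=6 |E|=11  E = 0-q->0 0-p->5 1-q->0 1-q->1 1-p->2 1-p->3 1-p->4 2-p->1 3-p->1 4-p->1 5-p->0
step 1: apply R2 at {0↦2, 1↦1}  → |V|=5 |E|=8  E = 0-q->0 0-p->5 1-q->0 1-p->3 1-p->4 3-p->1 4-p->1 5-p->0
step 2: apply R2 at {0↦5, 1↦0}  → |V|=4 |E|=5  E = 1-q->0 1-p->3 1-p->4 3-p->1 4-p->1
halt: no rule applies after step 2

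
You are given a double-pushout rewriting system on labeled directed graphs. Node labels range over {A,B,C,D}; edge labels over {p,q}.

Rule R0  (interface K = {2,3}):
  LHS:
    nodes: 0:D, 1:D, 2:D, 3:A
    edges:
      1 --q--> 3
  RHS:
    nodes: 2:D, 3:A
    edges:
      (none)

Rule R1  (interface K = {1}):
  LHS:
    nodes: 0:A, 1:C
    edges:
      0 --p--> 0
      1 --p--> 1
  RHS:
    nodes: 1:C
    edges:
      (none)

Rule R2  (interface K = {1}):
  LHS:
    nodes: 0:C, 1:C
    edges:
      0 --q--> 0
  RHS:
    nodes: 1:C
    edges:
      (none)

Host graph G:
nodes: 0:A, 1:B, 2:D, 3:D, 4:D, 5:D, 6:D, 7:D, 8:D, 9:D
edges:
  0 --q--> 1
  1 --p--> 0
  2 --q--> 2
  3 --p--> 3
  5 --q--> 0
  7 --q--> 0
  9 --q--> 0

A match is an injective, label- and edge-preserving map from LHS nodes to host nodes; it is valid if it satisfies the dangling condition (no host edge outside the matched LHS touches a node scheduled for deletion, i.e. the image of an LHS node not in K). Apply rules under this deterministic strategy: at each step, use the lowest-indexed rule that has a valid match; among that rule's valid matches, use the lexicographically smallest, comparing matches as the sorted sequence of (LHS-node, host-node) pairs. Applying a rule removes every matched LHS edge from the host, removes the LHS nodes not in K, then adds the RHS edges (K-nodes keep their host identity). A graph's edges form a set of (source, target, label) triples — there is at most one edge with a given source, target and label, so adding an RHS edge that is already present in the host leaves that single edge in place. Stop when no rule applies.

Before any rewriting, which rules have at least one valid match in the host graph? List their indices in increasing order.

Answer: [R0]

Rewrite trace:
R0: 54 valid matches — {0↦4, 1↦5, 2↦2, 3↦0}, {0↦4, 1↦5, 2↦3, 3↦0}, {0↦4, 1↦5, 2↦6, 3↦0} (+51 more)
R1: no valid match — LHS pattern not found
R2: no valid match — LHS pattern not found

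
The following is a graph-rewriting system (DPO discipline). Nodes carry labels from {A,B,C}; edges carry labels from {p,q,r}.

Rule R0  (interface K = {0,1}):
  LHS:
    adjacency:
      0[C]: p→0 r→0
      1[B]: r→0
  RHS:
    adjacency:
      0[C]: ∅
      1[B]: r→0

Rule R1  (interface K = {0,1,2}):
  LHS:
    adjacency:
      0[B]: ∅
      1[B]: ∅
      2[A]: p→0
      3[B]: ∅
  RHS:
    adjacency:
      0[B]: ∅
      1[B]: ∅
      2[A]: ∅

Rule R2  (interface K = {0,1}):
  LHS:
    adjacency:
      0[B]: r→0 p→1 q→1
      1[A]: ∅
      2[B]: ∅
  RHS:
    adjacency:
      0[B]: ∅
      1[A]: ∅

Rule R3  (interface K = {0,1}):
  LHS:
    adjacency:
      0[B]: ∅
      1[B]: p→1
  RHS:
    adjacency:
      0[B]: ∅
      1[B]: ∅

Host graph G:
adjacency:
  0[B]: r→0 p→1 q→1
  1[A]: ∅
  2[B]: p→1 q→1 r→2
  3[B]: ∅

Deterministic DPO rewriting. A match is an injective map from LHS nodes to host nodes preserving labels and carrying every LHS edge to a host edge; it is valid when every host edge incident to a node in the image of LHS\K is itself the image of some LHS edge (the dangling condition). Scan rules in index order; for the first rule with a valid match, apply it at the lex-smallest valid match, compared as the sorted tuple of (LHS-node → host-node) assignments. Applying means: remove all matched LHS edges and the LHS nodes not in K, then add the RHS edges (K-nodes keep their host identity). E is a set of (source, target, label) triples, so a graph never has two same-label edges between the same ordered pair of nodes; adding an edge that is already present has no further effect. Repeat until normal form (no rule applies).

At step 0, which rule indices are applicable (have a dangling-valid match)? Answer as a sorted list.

Answer: [R2]

Steps:
R0: no valid match — LHS pattern not found
R1: no valid match — LHS pattern not found
R2: 2 valid matches — {0↦0, 1↦1, 2↦3}, {0↦2, 1↦1, 2↦3}
R3: no valid match — LHS pattern not found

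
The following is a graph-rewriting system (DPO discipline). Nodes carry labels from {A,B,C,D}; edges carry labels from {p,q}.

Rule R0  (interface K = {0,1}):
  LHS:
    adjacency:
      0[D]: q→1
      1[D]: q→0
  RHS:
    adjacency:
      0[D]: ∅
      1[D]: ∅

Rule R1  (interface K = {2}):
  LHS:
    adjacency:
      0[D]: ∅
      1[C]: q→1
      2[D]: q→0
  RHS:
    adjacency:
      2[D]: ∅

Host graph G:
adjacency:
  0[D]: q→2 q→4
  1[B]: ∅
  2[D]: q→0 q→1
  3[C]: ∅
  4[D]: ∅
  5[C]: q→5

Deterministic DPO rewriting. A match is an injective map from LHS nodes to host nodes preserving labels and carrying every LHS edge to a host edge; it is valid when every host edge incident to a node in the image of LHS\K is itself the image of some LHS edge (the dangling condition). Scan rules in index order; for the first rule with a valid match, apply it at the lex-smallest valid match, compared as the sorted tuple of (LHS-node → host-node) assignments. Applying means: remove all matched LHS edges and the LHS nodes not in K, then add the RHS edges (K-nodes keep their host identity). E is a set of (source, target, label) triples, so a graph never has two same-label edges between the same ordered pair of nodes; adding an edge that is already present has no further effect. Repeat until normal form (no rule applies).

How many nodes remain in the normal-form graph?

Answer: 4

Derivation:
start.  V:6 E:5  edges: 0-q->2 0-q->4 2-q->0 2-q->1 5-q->5
1. fire R0 via {0↦0, 1↦2}  →  V:6 E:3  edges: 0-q->4 2-q->1 5-q->5
2. fire R1 via {0↦4, 1↦5, 2↦0}  →  V:4 E:1  edges: 2-q->1
final graph: no rule applies after step 2
NF nodes: {0:D, 1:B, 2:D, 3:C}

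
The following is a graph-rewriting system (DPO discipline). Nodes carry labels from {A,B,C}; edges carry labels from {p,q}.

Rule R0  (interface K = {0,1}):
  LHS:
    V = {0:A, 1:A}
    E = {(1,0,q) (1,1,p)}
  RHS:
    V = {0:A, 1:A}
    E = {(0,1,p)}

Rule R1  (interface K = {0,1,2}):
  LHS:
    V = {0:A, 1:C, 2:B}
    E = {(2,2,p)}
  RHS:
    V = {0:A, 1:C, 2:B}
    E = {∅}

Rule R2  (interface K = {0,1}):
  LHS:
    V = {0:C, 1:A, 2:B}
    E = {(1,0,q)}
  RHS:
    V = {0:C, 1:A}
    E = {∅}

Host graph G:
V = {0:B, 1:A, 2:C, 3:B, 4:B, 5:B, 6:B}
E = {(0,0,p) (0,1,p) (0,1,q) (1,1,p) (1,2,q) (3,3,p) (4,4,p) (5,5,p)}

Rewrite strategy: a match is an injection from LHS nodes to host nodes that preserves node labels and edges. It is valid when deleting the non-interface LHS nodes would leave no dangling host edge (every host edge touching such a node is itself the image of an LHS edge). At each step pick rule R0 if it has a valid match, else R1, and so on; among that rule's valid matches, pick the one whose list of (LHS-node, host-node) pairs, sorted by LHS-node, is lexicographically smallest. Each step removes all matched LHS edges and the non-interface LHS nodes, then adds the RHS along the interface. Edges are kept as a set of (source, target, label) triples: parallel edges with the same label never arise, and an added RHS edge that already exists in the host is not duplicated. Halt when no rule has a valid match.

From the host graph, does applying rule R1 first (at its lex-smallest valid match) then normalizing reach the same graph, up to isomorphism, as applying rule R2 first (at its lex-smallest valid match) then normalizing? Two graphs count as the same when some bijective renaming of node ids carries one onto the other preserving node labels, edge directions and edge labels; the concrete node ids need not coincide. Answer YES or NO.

branch R1-first: apply at {0↦1, 1↦2, 2↦0} → |E|=7, then 4 more step(s) → NF |V|=6 |E|=3 V={0:B, 1:A, 2:C, 4:B, 5:B, 6:B} E=0-p->1 0-q->1 1-p->1
branch R2-first: apply at {0↦2, 1↦1, 2↦6} → |E|=7, then 4 more step(s) → NF |V|=6 |E|=3 V={0:B, 1:A, 2:C, 3:B, 4:B, 5:B} E=0-p->1 0-q->1 1-p->1
graphs isomorphic (equal up to label-preserving node renaming)

Answer: YES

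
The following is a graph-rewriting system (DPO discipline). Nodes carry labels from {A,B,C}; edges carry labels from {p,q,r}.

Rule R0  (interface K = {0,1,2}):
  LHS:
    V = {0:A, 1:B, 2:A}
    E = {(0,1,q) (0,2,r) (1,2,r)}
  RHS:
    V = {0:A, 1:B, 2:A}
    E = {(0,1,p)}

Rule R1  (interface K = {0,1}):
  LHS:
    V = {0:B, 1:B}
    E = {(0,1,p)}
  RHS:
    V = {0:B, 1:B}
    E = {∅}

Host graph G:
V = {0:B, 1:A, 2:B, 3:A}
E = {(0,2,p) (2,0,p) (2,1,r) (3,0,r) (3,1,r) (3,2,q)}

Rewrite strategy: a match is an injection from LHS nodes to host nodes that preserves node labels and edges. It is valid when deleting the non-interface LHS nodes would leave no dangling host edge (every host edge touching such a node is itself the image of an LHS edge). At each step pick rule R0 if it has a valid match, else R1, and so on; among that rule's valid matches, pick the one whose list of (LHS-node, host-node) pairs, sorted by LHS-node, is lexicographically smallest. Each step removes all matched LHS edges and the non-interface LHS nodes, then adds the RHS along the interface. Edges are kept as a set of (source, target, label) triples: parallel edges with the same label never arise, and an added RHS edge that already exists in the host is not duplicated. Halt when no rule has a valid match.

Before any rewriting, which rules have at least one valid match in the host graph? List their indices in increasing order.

Answer: [R0,R1]

Rewrite trace:
R0: 1 valid match — {0↦3, 1↦2, 2↦1}
R1: 2 valid matches — {0↦0, 1↦2}, {0↦2, 1↦0}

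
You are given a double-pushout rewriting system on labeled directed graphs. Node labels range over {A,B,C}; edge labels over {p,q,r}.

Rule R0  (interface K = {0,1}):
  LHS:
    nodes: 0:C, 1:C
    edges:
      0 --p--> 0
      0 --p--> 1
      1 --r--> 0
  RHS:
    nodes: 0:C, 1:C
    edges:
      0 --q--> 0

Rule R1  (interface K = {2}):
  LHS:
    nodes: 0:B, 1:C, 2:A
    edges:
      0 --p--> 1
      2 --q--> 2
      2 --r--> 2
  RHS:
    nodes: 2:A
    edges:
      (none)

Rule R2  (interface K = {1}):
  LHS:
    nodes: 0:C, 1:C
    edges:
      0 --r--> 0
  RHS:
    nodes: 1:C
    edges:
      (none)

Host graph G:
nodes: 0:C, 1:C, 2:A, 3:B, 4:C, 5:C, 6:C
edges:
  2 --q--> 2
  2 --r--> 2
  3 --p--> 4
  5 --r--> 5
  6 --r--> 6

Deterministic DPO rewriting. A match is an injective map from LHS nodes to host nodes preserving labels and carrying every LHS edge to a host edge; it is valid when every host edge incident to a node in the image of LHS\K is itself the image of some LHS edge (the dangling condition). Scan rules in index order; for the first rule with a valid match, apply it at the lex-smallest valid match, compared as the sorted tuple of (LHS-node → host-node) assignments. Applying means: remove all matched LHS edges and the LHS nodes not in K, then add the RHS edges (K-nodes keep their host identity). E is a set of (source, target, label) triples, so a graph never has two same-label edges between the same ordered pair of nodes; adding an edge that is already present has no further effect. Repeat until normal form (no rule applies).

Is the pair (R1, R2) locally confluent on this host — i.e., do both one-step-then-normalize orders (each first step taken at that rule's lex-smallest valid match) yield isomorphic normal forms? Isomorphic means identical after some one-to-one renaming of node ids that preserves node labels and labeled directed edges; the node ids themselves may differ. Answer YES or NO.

Answer: YES

Rewrite trace:
branch R1-first: apply at {0↦3, 1↦4, 2↦2} → |E|=2, then 2 more step(s) → NF |V|=3 |E|=0 V={0:C, 1:C, 2:A} E=∅
branch R2-first: apply at {0↦5, 1↦0} → |E|=4, then 2 more step(s) → NF |V|=3 |E|=0 V={0:C, 1:C, 2:A} E=∅
graphs isomorphic (equal up to label-preserving node renaming)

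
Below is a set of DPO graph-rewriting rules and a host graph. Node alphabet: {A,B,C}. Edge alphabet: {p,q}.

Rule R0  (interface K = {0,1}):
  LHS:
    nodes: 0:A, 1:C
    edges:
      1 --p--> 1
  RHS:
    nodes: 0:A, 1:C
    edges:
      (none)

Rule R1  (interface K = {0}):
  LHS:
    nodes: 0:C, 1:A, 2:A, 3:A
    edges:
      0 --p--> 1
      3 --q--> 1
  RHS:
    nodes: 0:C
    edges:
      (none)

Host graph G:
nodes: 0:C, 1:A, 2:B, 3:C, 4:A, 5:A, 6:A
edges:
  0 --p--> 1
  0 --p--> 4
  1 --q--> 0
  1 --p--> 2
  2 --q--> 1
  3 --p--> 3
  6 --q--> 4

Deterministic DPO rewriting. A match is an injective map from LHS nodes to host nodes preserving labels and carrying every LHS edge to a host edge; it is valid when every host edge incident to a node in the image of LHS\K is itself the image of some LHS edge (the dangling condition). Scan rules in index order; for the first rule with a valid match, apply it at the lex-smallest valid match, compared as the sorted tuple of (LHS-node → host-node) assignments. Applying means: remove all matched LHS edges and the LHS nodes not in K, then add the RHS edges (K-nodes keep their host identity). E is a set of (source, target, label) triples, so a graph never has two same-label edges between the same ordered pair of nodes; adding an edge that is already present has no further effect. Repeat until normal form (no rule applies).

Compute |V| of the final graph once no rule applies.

[0] host  ⇒  7 nodes, 7 edges  {0-p->1 0-p->4 1-q->0 1-p->2 2-q->1 3-p->3 6-q->4}
[1] R0 @ {0↦1, 1↦3}  ⇒  7 nodes, 6 edges  {0-p->1 0-p->4 1-q->0 1-p->2 2-q->1 6-q->4}
[2] R1 @ {0↦0, 1↦4, 2↦5, 3↦6}  ⇒  4 nodes, 4 edges  {0-p->1 1-q->0 1-p->2 2-q->1}
final graph: no rule applies after step 2
NF nodes: {0:C, 1:A, 2:B, 3:C}

Answer: 4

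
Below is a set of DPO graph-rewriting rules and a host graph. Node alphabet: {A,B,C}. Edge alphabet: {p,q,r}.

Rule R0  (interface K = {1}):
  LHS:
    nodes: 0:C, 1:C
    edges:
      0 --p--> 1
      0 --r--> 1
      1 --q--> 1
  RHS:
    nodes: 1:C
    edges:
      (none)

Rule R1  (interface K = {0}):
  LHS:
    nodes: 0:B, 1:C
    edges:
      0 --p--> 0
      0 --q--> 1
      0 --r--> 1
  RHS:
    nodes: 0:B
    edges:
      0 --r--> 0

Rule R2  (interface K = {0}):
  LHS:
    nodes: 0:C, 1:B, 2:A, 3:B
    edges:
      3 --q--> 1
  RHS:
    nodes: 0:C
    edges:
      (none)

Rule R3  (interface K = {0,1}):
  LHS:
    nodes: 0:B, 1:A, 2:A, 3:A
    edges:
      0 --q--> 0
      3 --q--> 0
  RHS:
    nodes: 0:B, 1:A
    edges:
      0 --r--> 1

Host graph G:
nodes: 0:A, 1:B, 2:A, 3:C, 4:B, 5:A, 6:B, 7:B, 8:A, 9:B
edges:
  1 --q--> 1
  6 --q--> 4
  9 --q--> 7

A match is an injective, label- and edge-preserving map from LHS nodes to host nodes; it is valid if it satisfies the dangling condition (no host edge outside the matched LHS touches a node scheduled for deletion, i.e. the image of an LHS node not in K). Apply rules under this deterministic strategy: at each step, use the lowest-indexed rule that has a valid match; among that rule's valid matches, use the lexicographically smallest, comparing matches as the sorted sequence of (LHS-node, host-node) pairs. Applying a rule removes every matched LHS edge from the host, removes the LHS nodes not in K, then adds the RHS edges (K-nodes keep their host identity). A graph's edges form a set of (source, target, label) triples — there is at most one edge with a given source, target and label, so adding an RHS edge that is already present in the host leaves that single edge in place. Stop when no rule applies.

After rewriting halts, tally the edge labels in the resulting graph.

start.  V:10 E:3  edges: 1-q->1 6-q->4 9-q->7
1. fire R2 via {0↦3, 1↦4, 2↦0, 3↦6}  →  V:7 E:2  edges: 1-q->1 9-q->7
2. fire R2 via {0↦3, 1↦7, 2↦2, 3↦9}  →  V:4 E:1  edges: 1-q->1
normal form: no rule applies after step 2
NF edges: [(1, 1, 'q')]

Answer: q:1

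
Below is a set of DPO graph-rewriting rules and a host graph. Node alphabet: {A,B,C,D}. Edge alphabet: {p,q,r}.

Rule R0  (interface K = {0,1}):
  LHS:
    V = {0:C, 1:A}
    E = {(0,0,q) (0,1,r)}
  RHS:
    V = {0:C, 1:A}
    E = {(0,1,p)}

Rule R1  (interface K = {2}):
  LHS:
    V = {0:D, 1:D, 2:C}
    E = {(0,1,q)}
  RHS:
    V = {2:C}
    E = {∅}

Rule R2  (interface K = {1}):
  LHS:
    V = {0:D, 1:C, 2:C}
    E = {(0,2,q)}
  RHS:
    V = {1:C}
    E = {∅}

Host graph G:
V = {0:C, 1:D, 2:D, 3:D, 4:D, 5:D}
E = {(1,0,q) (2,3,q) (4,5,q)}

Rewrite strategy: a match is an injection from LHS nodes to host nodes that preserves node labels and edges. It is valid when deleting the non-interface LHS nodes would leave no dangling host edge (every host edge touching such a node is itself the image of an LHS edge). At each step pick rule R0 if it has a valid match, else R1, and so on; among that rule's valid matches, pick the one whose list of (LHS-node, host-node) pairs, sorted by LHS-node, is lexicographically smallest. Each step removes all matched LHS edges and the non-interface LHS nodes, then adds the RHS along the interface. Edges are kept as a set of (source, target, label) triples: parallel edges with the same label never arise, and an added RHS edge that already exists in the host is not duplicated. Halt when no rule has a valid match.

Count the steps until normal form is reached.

initial: |V|=6 |E|=3  E = 1-q->0 2-q->3 4-q->5
step 1: apply R1 at {0↦2, 1↦3, 2↦0}  → |V|=4 |E|=2  E = 1-q->0 4-q->5
step 2: apply R1 at {0↦4, 1↦5, 2↦0}  → |V|=2 |E|=1  E = 1-q->0
halt: no rule applies after step 2

Answer: 2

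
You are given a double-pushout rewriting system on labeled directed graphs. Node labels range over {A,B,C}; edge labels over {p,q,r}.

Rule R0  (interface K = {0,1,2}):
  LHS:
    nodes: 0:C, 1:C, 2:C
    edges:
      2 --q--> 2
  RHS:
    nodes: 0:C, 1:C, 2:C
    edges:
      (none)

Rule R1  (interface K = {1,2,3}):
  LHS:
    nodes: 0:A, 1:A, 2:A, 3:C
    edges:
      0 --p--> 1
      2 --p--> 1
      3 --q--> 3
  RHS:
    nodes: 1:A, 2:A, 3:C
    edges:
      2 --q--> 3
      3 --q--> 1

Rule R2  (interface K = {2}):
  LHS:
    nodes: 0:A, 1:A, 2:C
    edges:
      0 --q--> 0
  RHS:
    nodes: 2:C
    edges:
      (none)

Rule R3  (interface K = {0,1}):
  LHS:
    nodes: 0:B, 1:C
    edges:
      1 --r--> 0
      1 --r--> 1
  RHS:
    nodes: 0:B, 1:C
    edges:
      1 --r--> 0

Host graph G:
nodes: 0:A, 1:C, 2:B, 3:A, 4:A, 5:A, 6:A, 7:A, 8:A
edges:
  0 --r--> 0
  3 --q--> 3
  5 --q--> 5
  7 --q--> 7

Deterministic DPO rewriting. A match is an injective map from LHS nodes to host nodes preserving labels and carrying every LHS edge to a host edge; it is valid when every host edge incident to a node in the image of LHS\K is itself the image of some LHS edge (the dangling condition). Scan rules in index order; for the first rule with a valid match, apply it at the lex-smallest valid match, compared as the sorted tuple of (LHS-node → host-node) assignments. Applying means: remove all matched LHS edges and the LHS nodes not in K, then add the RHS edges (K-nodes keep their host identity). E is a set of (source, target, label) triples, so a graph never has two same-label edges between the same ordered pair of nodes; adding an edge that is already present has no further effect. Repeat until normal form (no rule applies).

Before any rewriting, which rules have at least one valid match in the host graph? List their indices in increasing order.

R0: no valid match — LHS pattern not found
R1: no valid match — LHS pattern not found
R2: 9 valid matches — {0↦3, 1↦4, 2↦1}, {0↦3, 1↦6, 2↦1}, {0↦3, 1↦8, 2↦1} (+6 more)
R3: no valid match — LHS pattern not found

Answer: [R2]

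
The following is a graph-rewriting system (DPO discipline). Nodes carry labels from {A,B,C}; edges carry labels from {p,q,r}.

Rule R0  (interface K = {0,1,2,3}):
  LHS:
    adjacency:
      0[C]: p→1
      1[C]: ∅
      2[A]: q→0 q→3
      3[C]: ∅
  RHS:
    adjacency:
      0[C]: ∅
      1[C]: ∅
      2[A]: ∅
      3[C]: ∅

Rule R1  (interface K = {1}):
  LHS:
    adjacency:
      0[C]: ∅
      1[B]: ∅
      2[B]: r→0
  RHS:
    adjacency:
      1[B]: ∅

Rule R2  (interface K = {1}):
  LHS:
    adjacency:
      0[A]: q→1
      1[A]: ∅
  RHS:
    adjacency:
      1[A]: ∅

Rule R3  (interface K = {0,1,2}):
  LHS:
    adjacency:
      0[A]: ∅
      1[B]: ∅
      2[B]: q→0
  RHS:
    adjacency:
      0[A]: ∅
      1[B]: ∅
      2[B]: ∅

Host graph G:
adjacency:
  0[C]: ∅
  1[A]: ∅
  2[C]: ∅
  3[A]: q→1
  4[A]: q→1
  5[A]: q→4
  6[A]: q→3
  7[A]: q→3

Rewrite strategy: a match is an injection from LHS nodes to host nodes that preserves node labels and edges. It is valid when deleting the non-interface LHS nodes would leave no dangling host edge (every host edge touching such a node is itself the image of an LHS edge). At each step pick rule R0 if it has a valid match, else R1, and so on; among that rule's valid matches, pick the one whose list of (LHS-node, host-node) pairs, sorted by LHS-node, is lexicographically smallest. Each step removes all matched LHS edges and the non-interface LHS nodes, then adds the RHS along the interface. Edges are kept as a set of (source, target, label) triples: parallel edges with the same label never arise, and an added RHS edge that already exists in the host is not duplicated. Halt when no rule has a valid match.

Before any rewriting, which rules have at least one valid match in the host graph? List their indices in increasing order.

R0: no valid match — LHS pattern not found
R1: no valid match — LHS pattern not found
R2: 3 valid matches — {0↦5, 1↦4}, {0↦6, 1↦3}, {0↦7, 1↦3}
R3: no valid match — LHS pattern not found

Answer: [R2]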